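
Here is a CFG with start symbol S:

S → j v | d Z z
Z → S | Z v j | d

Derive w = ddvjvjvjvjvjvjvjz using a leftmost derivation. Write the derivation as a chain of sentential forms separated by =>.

S => dZz => dZvjz => dZvjvjz => dZvjvjvjz => dZvjvjvjvjz => dZvjvjvjvjvjz => dZvjvjvjvjvjvjz => dZvjvjvjvjvjvjvjz => ddvjvjvjvjvjvjvjz

S => dZz   [S → d Z z]
dZz => dZvjz   [Z → Z v j]
dZvjz => dZvjvjz   [Z → Z v j]
dZvjvjz => dZvjvjvjz   [Z → Z v j]
dZvjvjvjz => dZvjvjvjvjz   [Z → Z v j]
dZvjvjvjvjz => dZvjvjvjvjvjz   [Z → Z v j]
dZvjvjvjvjvjz => dZvjvjvjvjvjvjz   [Z → Z v j]
dZvjvjvjvjvjvjz => dZvjvjvjvjvjvjvjz   [Z → Z v j]
dZvjvjvjvjvjvjvjz => ddvjvjvjvjvjvjvjz   [Z → d]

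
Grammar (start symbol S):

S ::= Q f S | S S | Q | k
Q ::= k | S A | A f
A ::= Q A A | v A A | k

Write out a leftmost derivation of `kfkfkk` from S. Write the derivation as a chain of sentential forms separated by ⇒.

S⇒SS⇒QfSS⇒SAfSS⇒QAfSS⇒AfAfSS⇒kfAfSS⇒kfkfSS⇒kfkfkS⇒kfkfkk

S ⇒ SS   [S ::= S S]
SS ⇒ QfSS   [S ::= Q f S]
QfSS ⇒ SAfSS   [Q ::= S A]
SAfSS ⇒ QAfSS   [S ::= Q]
QAfSS ⇒ AfAfSS   [Q ::= A f]
AfAfSS ⇒ kfAfSS   [A ::= k]
kfAfSS ⇒ kfkfSS   [A ::= k]
kfkfSS ⇒ kfkfkS   [S ::= k]
kfkfkS ⇒ kfkfkk   [S ::= k]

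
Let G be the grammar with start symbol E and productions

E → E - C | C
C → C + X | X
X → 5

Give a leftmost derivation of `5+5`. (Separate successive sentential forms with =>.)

E => C => C+X => X+X => 5+X => 5+5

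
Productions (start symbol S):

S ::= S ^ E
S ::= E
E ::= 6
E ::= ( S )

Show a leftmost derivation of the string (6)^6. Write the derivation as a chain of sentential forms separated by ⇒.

S ⇒ S^E   [S ::= S ^ E]
S^E ⇒ E^E   [S ::= E]
E^E ⇒ (S)^E   [E ::= ( S )]
(S)^E ⇒ (E)^E   [S ::= E]
(E)^E ⇒ (6)^E   [E ::= 6]
(6)^E ⇒ (6)^6   [E ::= 6]

S ⇒ S^E ⇒ E^E ⇒ (S)^E ⇒ (E)^E ⇒ (6)^E ⇒ (6)^6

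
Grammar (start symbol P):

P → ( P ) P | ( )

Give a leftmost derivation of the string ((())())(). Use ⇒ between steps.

P ⇒ (P)P ⇒ ((P)P)P ⇒ ((())P)P ⇒ ((())())P ⇒ ((())())()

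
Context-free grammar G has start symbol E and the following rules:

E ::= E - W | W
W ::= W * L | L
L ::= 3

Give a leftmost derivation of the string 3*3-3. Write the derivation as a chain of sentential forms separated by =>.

E => E-W => W-W => W*L-W => L*L-W => 3*L-W => 3*3-W => 3*3-L => 3*3-3

E => E-W   [E ::= E - W]
E-W => W-W   [E ::= W]
W-W => W*L-W   [W ::= W * L]
W*L-W => L*L-W   [W ::= L]
L*L-W => 3*L-W   [L ::= 3]
3*L-W => 3*3-W   [L ::= 3]
3*3-W => 3*3-L   [W ::= L]
3*3-L => 3*3-3   [L ::= 3]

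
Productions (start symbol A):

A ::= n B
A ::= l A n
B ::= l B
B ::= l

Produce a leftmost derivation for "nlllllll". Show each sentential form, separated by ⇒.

A ⇒ nB   [A ::= n B]
nB ⇒ nlB   [B ::= l B]
nlB ⇒ nllB   [B ::= l B]
nllB ⇒ nlllB   [B ::= l B]
nlllB ⇒ nllllB   [B ::= l B]
nllllB ⇒ nlllllB   [B ::= l B]
nlllllB ⇒ nllllllB   [B ::= l B]
nllllllB ⇒ nlllllll   [B ::= l]

A⇒nB⇒nlB⇒nllB⇒nlllB⇒nllllB⇒nlllllB⇒nllllllB⇒nlllllll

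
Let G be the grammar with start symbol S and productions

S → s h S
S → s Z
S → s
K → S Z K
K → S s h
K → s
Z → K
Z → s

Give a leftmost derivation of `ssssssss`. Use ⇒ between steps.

S⇒sZ⇒sK⇒sSZK⇒ssZZK⇒ssKZK⇒ssSZKZK⇒sssZZKZK⇒ssssZKZK⇒sssssKZK⇒ssssssZK⇒sssssssK⇒ssssssss

S ⇒ sZ   [S → s Z]
sZ ⇒ sK   [Z → K]
sK ⇒ sSZK   [K → S Z K]
sSZK ⇒ ssZZK   [S → s Z]
ssZZK ⇒ ssKZK   [Z → K]
ssKZK ⇒ ssSZKZK   [K → S Z K]
ssSZKZK ⇒ sssZZKZK   [S → s Z]
sssZZKZK ⇒ ssssZKZK   [Z → s]
ssssZKZK ⇒ sssssKZK   [Z → s]
sssssKZK ⇒ ssssssZK   [K → s]
ssssssZK ⇒ sssssssK   [Z → s]
sssssssK ⇒ ssssssss   [K → s]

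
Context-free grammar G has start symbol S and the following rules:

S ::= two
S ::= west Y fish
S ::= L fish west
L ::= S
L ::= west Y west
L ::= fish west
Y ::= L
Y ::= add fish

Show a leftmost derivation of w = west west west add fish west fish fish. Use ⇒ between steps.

S ⇒ west Y fish ⇒ west L fish ⇒ west S fish ⇒ west west Y fish fish ⇒ west west L fish fish ⇒ west west west Y west fish fish ⇒ west west west add fish west fish fish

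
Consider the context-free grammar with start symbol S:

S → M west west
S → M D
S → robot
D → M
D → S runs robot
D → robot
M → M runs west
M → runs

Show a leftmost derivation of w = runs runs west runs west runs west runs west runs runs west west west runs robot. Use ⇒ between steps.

S ⇒ M D ⇒ M runs west D ⇒ M runs west runs west D ⇒ M runs west runs west runs west D ⇒ M runs west runs west runs west runs west D ⇒ runs runs west runs west runs west runs west D ⇒ runs runs west runs west runs west runs west S runs robot ⇒ runs runs west runs west runs west runs west M west west runs robot ⇒ runs runs west runs west runs west runs west M runs west west west runs robot ⇒ runs runs west runs west runs west runs west runs runs west west west runs robot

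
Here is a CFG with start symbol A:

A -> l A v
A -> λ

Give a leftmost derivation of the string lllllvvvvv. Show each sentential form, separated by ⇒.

A⇒lAv⇒llAvv⇒lllAvvv⇒llllAvvvv⇒lllllAvvvvv⇒lllllvvvvv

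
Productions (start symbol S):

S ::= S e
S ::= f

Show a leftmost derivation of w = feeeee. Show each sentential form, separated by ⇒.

S⇒Se⇒See⇒Seee⇒Seeee⇒Seeeee⇒feeeee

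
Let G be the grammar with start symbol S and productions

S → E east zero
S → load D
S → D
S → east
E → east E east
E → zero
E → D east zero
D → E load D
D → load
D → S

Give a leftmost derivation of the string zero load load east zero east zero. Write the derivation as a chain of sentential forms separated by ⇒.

S ⇒ E east zero ⇒ D east zero east zero ⇒ E load D east zero east zero ⇒ zero load D east zero east zero ⇒ zero load load east zero east zero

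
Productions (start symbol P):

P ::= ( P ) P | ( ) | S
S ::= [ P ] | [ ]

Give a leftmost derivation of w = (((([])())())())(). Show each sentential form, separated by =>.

P => (P)P => ((P)P)P => (((P)P)P)P => ((((P)P)P)P)P => ((((S)P)P)P)P => (((([])P)P)P)P => (((([])())P)P)P => (((([])())())P)P => (((([])())())())P => (((([])())())())()

P => (P)P   [P ::= ( P ) P]
(P)P => ((P)P)P   [P ::= ( P ) P]
((P)P)P => (((P)P)P)P   [P ::= ( P ) P]
(((P)P)P)P => ((((P)P)P)P)P   [P ::= ( P ) P]
((((P)P)P)P)P => ((((S)P)P)P)P   [P ::= S]
((((S)P)P)P)P => (((([])P)P)P)P   [S ::= [ ]]
(((([])P)P)P)P => (((([])())P)P)P   [P ::= ( )]
(((([])())P)P)P => (((([])())())P)P   [P ::= ( )]
(((([])())())P)P => (((([])())())())P   [P ::= ( )]
(((([])())())())P => (((([])())())())()   [P ::= ( )]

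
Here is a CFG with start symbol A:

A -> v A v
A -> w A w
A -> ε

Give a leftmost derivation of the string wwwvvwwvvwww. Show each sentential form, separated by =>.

A=>wAw=>wwAww=>wwwAwww=>wwwvAvwww=>wwwvvAvvwww=>wwwvvwAwvvwww=>wwwvvwwvvwww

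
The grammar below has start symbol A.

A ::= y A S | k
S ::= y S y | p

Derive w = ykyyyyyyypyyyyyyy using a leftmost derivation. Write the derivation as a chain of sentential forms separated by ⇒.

A⇒yAS⇒ykS⇒ykySy⇒ykyySyy⇒ykyyySyyy⇒ykyyyySyyyy⇒ykyyyyySyyyyy⇒ykyyyyyySyyyyyy⇒ykyyyyyyySyyyyyyy⇒ykyyyyyyypyyyyyyy

A ⇒ yAS   [A ::= y A S]
yAS ⇒ ykS   [A ::= k]
ykS ⇒ ykySy   [S ::= y S y]
ykySy ⇒ ykyySyy   [S ::= y S y]
ykyySyy ⇒ ykyyySyyy   [S ::= y S y]
ykyyySyyy ⇒ ykyyyySyyyy   [S ::= y S y]
ykyyyySyyyy ⇒ ykyyyyySyyyyy   [S ::= y S y]
ykyyyyySyyyyy ⇒ ykyyyyyySyyyyyy   [S ::= y S y]
ykyyyyyySyyyyyy ⇒ ykyyyyyyySyyyyyyy   [S ::= y S y]
ykyyyyyyySyyyyyyy ⇒ ykyyyyyyypyyyyyyy   [S ::= p]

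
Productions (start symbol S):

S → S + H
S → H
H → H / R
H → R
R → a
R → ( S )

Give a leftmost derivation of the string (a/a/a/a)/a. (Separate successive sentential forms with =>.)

S => H => H/R => R/R => (S)/R => (H)/R => (H/R)/R => (H/R/R)/R => (H/R/R/R)/R => (R/R/R/R)/R => (a/R/R/R)/R => (a/a/R/R)/R => (a/a/a/R)/R => (a/a/a/a)/R => (a/a/a/a)/a

S => H   [S → H]
H => H/R   [H → H / R]
H/R => R/R   [H → R]
R/R => (S)/R   [R → ( S )]
(S)/R => (H)/R   [S → H]
(H)/R => (H/R)/R   [H → H / R]
(H/R)/R => (H/R/R)/R   [H → H / R]
(H/R/R)/R => (H/R/R/R)/R   [H → H / R]
(H/R/R/R)/R => (R/R/R/R)/R   [H → R]
(R/R/R/R)/R => (a/R/R/R)/R   [R → a]
(a/R/R/R)/R => (a/a/R/R)/R   [R → a]
(a/a/R/R)/R => (a/a/a/R)/R   [R → a]
(a/a/a/R)/R => (a/a/a/a)/R   [R → a]
(a/a/a/a)/R => (a/a/a/a)/a   [R → a]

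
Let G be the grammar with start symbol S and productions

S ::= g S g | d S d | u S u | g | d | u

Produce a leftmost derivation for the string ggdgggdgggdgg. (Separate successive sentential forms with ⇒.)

S⇒gSg⇒ggSgg⇒ggdSdgg⇒ggdgSgdgg⇒ggdggSggdgg⇒ggdgggSgggdgg⇒ggdgggdgggdgg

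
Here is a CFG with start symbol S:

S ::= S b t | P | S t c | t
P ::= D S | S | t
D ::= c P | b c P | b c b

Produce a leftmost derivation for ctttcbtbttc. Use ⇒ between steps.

S ⇒ Stc   [S ::= S t c]
Stc ⇒ Sbttc   [S ::= S b t]
Sbttc ⇒ Pbttc   [S ::= P]
Pbttc ⇒ DSbttc   [P ::= D S]
DSbttc ⇒ cPSbttc   [D ::= c P]
cPSbttc ⇒ ctSbttc   [P ::= t]
ctSbttc ⇒ ctSbtbttc   [S ::= S b t]
ctSbtbttc ⇒ ctStcbtbttc   [S ::= S t c]
ctStcbtbttc ⇒ ctPtcbtbttc   [S ::= P]
ctPtcbtbttc ⇒ ctttcbtbttc   [P ::= t]

S⇒Stc⇒Sbttc⇒Pbttc⇒DSbttc⇒cPSbttc⇒ctSbttc⇒ctSbtbttc⇒ctStcbtbttc⇒ctPtcbtbttc⇒ctttcbtbttc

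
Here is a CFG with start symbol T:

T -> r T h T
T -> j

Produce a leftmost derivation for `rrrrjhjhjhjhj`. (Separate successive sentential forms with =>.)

T => rThT => rrThThT => rrrThThThT => rrrrThThThThT => rrrrjhThThThT => rrrrjhjhThThT => rrrrjhjhjhThT => rrrrjhjhjhjhT => rrrrjhjhjhjhj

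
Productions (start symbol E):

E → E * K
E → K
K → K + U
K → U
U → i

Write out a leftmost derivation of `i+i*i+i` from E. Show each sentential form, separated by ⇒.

E ⇒ E*K ⇒ K*K ⇒ K+U*K ⇒ U+U*K ⇒ i+U*K ⇒ i+i*K ⇒ i+i*K+U ⇒ i+i*U+U ⇒ i+i*i+U ⇒ i+i*i+i

E ⇒ E*K   [E → E * K]
E*K ⇒ K*K   [E → K]
K*K ⇒ K+U*K   [K → K + U]
K+U*K ⇒ U+U*K   [K → U]
U+U*K ⇒ i+U*K   [U → i]
i+U*K ⇒ i+i*K   [U → i]
i+i*K ⇒ i+i*K+U   [K → K + U]
i+i*K+U ⇒ i+i*U+U   [K → U]
i+i*U+U ⇒ i+i*i+U   [U → i]
i+i*i+U ⇒ i+i*i+i   [U → i]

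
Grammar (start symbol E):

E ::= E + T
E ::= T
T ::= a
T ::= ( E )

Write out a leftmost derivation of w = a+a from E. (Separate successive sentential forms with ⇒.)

E ⇒ E+T   [E ::= E + T]
E+T ⇒ T+T   [E ::= T]
T+T ⇒ a+T   [T ::= a]
a+T ⇒ a+a   [T ::= a]

E ⇒ E+T ⇒ T+T ⇒ a+T ⇒ a+a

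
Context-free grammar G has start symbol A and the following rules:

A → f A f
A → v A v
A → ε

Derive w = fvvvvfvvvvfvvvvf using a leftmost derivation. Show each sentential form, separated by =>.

A=>fAf=>fvAvf=>fvvAvvf=>fvvvAvvvf=>fvvvvAvvvvf=>fvvvvfAfvvvvf=>fvvvvfvAvfvvvvf=>fvvvvfvvAvvfvvvvf=>fvvvvfvvvvfvvvvf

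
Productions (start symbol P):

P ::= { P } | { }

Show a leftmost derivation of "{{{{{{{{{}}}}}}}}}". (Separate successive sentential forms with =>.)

P=>{P}=>{{P}}=>{{{P}}}=>{{{{P}}}}=>{{{{{P}}}}}=>{{{{{{P}}}}}}=>{{{{{{{P}}}}}}}=>{{{{{{{{P}}}}}}}}=>{{{{{{{{{}}}}}}}}}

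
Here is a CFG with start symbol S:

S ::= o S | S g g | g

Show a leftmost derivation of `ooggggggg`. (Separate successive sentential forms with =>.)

S=>oS=>oSgg=>oSgggg=>ooSgggg=>ooSgggggg=>ooggggggg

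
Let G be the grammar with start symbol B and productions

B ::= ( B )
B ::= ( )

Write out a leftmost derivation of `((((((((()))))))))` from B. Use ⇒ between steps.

B ⇒ (B) ⇒ ((B)) ⇒ (((B))) ⇒ ((((B)))) ⇒ (((((B))))) ⇒ ((((((B)))))) ⇒ (((((((B))))))) ⇒ ((((((((B)))))))) ⇒ ((((((((()))))))))

B ⇒ (B)   [B ::= ( B )]
(B) ⇒ ((B))   [B ::= ( B )]
((B)) ⇒ (((B)))   [B ::= ( B )]
(((B))) ⇒ ((((B))))   [B ::= ( B )]
((((B)))) ⇒ (((((B)))))   [B ::= ( B )]
(((((B))))) ⇒ ((((((B))))))   [B ::= ( B )]
((((((B)))))) ⇒ (((((((B)))))))   [B ::= ( B )]
(((((((B))))))) ⇒ ((((((((B))))))))   [B ::= ( B )]
((((((((B)))))))) ⇒ ((((((((()))))))))   [B ::= ( )]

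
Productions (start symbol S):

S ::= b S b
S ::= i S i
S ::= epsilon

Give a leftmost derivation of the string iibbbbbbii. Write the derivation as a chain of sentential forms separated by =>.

S => iSi => iiSii => iibSbii => iibbSbbii => iibbbSbbbii => iibbbbbbii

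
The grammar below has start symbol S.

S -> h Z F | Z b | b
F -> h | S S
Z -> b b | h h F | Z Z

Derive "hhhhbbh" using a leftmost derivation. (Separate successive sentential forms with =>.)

S=>hZF=>hZZF=>hhhFZF=>hhhhZF=>hhhhbbF=>hhhhbbh

S => hZF   [S -> h Z F]
hZF => hZZF   [Z -> Z Z]
hZZF => hhhFZF   [Z -> h h F]
hhhFZF => hhhhZF   [F -> h]
hhhhZF => hhhhbbF   [Z -> b b]
hhhhbbF => hhhhbbh   [F -> h]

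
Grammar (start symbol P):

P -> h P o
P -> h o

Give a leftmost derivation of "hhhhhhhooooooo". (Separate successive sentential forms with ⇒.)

P ⇒ hPo ⇒ hhPoo ⇒ hhhPooo ⇒ hhhhPoooo ⇒ hhhhhPooooo ⇒ hhhhhhPoooooo ⇒ hhhhhhhooooooo

P ⇒ hPo   [P -> h P o]
hPo ⇒ hhPoo   [P -> h P o]
hhPoo ⇒ hhhPooo   [P -> h P o]
hhhPooo ⇒ hhhhPoooo   [P -> h P o]
hhhhPoooo ⇒ hhhhhPooooo   [P -> h P o]
hhhhhPooooo ⇒ hhhhhhPoooooo   [P -> h P o]
hhhhhhPoooooo ⇒ hhhhhhhooooooo   [P -> h o]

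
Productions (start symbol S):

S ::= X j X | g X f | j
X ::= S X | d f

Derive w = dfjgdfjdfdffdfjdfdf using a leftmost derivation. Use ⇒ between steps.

S⇒XjX⇒dfjX⇒dfjSX⇒dfjXjXX⇒dfjSXjXX⇒dfjgXfXjXX⇒dfjgSXfXjXX⇒dfjgXjXXfXjXX⇒dfjgdfjXXfXjXX⇒dfjgdfjdfXfXjXX⇒dfjgdfjdfdffXjXX⇒dfjgdfjdfdffdfjXX⇒dfjgdfjdfdffdfjdfX⇒dfjgdfjdfdffdfjdfdf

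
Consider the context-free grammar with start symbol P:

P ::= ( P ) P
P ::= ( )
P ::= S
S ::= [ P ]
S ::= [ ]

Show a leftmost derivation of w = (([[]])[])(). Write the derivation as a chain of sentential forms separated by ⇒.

P ⇒ (P)P ⇒ ((P)P)P ⇒ ((S)P)P ⇒ (([P])P)P ⇒ (([S])P)P ⇒ (([[]])P)P ⇒ (([[]])S)P ⇒ (([[]])[])P ⇒ (([[]])[])()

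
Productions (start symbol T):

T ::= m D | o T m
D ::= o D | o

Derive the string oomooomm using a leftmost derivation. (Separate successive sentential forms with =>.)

T => oTm => ooTmm => oomDmm => oomoDmm => oomooDmm => oomooomm

T => oTm   [T ::= o T m]
oTm => ooTmm   [T ::= o T m]
ooTmm => oomDmm   [T ::= m D]
oomDmm => oomoDmm   [D ::= o D]
oomoDmm => oomooDmm   [D ::= o D]
oomooDmm => oomooomm   [D ::= o]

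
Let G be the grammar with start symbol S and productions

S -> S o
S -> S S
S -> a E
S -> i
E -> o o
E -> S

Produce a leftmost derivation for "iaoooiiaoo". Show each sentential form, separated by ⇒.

S⇒SS⇒SoS⇒SSoS⇒iSoS⇒iaEoS⇒iaoooS⇒iaoooSS⇒iaoooSSS⇒iaoooiSS⇒iaoooiiS⇒iaoooiiaE⇒iaoooiiaoo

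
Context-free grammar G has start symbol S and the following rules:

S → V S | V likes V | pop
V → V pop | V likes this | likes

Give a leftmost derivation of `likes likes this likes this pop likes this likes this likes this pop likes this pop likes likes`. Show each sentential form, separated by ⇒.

S ⇒ V likes V   [S → V likes V]
V likes V ⇒ V pop likes V   [V → V pop]
V pop likes V ⇒ V likes this pop likes V   [V → V likes this]
V likes this pop likes V ⇒ V pop likes this pop likes V   [V → V pop]
V pop likes this pop likes V ⇒ V likes this pop likes this pop likes V   [V → V likes this]
V likes this pop likes this pop likes V ⇒ V likes this likes this pop likes this pop likes V   [V → V likes this]
V likes this likes this pop likes this pop likes V ⇒ V likes this likes this likes this pop likes this pop likes V   [V → V likes this]
V likes this likes this likes this pop likes this pop likes V ⇒ V pop likes this likes this likes this pop likes this pop likes V   [V → V pop]
V pop likes this likes this likes this pop likes this pop likes V ⇒ V likes this pop likes this likes this likes this pop likes this pop likes V   [V → V likes this]
V likes this pop likes this likes this likes this pop likes this pop likes V ⇒ V likes this likes this pop likes this likes this likes this pop likes this pop likes V   [V → V likes this]
V likes this likes this pop likes this likes this likes this pop likes this pop likes V ⇒ likes likes this likes this pop likes this likes this likes this pop likes this pop likes V   [V → likes]
likes likes this likes this pop likes this likes this likes this pop likes this pop likes V ⇒ likes likes this likes this pop likes this likes this likes this pop likes this pop likes likes   [V → likes]

S ⇒ V likes V ⇒ V pop likes V ⇒ V likes this pop likes V ⇒ V pop likes this pop likes V ⇒ V likes this pop likes this pop likes V ⇒ V likes this likes this pop likes this pop likes V ⇒ V likes this likes this likes this pop likes this pop likes V ⇒ V pop likes this likes this likes this pop likes this pop likes V ⇒ V likes this pop likes this likes this likes this pop likes this pop likes V ⇒ V likes this likes this pop likes this likes this likes this pop likes this pop likes V ⇒ likes likes this likes this pop likes this likes this likes this pop likes this pop likes V ⇒ likes likes this likes this pop likes this likes this likes this pop likes this pop likes likes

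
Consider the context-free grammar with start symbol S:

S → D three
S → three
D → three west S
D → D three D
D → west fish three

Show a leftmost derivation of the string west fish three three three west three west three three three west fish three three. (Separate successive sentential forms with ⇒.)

S ⇒ D three ⇒ D three D three ⇒ D three D three D three ⇒ west fish three three D three D three ⇒ west fish three three three west S three D three ⇒ west fish three three three west D three three D three ⇒ west fish three three three west three west S three three D three ⇒ west fish three three three west three west three three three D three ⇒ west fish three three three west three west three three three west fish three three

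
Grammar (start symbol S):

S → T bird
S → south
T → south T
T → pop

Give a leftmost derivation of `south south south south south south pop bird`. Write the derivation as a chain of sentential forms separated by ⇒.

S ⇒ T bird ⇒ south T bird ⇒ south south T bird ⇒ south south south T bird ⇒ south south south south T bird ⇒ south south south south south T bird ⇒ south south south south south south T bird ⇒ south south south south south south pop bird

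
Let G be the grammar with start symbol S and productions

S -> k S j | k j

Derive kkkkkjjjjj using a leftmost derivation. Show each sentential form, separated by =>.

S => kSj => kkSjj => kkkSjjj => kkkkSjjjj => kkkkkjjjjj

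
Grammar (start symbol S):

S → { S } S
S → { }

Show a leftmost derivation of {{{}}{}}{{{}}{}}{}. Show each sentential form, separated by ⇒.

S ⇒ {S}S   [S → { S } S]
{S}S ⇒ {{S}S}S   [S → { S } S]
{{S}S}S ⇒ {{{}}S}S   [S → { }]
{{{}}S}S ⇒ {{{}}{}}S   [S → { }]
{{{}}{}}S ⇒ {{{}}{}}{S}S   [S → { S } S]
{{{}}{}}{S}S ⇒ {{{}}{}}{{S}S}S   [S → { S } S]
{{{}}{}}{{S}S}S ⇒ {{{}}{}}{{{}}S}S   [S → { }]
{{{}}{}}{{{}}S}S ⇒ {{{}}{}}{{{}}{}}S   [S → { }]
{{{}}{}}{{{}}{}}S ⇒ {{{}}{}}{{{}}{}}{}   [S → { }]

S ⇒ {S}S ⇒ {{S}S}S ⇒ {{{}}S}S ⇒ {{{}}{}}S ⇒ {{{}}{}}{S}S ⇒ {{{}}{}}{{S}S}S ⇒ {{{}}{}}{{{}}S}S ⇒ {{{}}{}}{{{}}{}}S ⇒ {{{}}{}}{{{}}{}}{}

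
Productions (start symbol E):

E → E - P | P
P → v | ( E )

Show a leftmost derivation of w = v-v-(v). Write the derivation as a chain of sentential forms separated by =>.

E => E-P   [E → E - P]
E-P => E-P-P   [E → E - P]
E-P-P => P-P-P   [E → P]
P-P-P => v-P-P   [P → v]
v-P-P => v-v-P   [P → v]
v-v-P => v-v-(E)   [P → ( E )]
v-v-(E) => v-v-(P)   [E → P]
v-v-(P) => v-v-(v)   [P → v]

E=>E-P=>E-P-P=>P-P-P=>v-P-P=>v-v-P=>v-v-(E)=>v-v-(P)=>v-v-(v)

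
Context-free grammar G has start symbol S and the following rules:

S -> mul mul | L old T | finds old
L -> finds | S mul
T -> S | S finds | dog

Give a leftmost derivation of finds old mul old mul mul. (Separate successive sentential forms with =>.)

S => L old T   [S -> L old T]
L old T => S mul old T   [L -> S mul]
S mul old T => finds old mul old T   [S -> finds old]
finds old mul old T => finds old mul old S   [T -> S]
finds old mul old S => finds old mul old mul mul   [S -> mul mul]

S => L old T => S mul old T => finds old mul old T => finds old mul old S => finds old mul old mul mul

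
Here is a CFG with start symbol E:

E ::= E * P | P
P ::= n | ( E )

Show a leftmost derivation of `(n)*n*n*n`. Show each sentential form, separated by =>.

E => E*P => E*P*P => E*P*P*P => P*P*P*P => (E)*P*P*P => (P)*P*P*P => (n)*P*P*P => (n)*n*P*P => (n)*n*n*P => (n)*n*n*n

E => E*P   [E ::= E * P]
E*P => E*P*P   [E ::= E * P]
E*P*P => E*P*P*P   [E ::= E * P]
E*P*P*P => P*P*P*P   [E ::= P]
P*P*P*P => (E)*P*P*P   [P ::= ( E )]
(E)*P*P*P => (P)*P*P*P   [E ::= P]
(P)*P*P*P => (n)*P*P*P   [P ::= n]
(n)*P*P*P => (n)*n*P*P   [P ::= n]
(n)*n*P*P => (n)*n*n*P   [P ::= n]
(n)*n*n*P => (n)*n*n*n   [P ::= n]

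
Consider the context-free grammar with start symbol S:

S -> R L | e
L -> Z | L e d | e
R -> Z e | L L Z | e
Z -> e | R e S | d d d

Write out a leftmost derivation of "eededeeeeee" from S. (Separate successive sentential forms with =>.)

S=>RL=>ZeL=>ReSeL=>LLZeSeL=>LedLZeSeL=>LededLZeSeL=>ZededLZeSeL=>eededLZeSeL=>eededeZeSeL=>eededeeeSeL=>eededeeeeeL=>eededeeeeee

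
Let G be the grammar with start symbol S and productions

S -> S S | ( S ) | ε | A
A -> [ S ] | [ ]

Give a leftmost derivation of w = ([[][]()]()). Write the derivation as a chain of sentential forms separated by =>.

S => (S) => (SS) => (AS) => ([S]S) => ([SS]S) => ([SSS]S) => ([ASS]S) => ([[]SS]S) => ([[]AS]S) => ([[][]S]S) => ([[][](S)]S) => ([[][]()]S) => ([[][]()](S)) => ([[][]()]())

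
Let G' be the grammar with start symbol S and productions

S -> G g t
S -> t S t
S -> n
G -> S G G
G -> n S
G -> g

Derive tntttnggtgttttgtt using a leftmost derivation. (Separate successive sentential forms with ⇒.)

S ⇒ tSt ⇒ tGgtt ⇒ tnSgtt ⇒ tntStgtt ⇒ tnttSttgtt ⇒ tntttStttgtt ⇒ tntttGgttttgtt ⇒ tntttnSgttttgtt ⇒ tntttnGgtgttttgtt ⇒ tntttnggtgttttgtt

S ⇒ tSt   [S -> t S t]
tSt ⇒ tGgtt   [S -> G g t]
tGgtt ⇒ tnSgtt   [G -> n S]
tnSgtt ⇒ tntStgtt   [S -> t S t]
tntStgtt ⇒ tnttSttgtt   [S -> t S t]
tnttSttgtt ⇒ tntttStttgtt   [S -> t S t]
tntttStttgtt ⇒ tntttGgttttgtt   [S -> G g t]
tntttGgttttgtt ⇒ tntttnSgttttgtt   [G -> n S]
tntttnSgttttgtt ⇒ tntttnGgtgttttgtt   [S -> G g t]
tntttnGgtgttttgtt ⇒ tntttnggtgttttgtt   [G -> g]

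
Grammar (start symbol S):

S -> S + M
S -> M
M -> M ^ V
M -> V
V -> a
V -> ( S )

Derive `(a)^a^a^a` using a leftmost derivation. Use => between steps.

S => M => M^V => M^V^V => M^V^V^V => V^V^V^V => (S)^V^V^V => (M)^V^V^V => (V)^V^V^V => (a)^V^V^V => (a)^a^V^V => (a)^a^a^V => (a)^a^a^a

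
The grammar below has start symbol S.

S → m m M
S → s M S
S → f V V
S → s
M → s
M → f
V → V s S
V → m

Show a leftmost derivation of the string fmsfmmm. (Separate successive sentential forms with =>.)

S => fVV => fVsSV => fmsSV => fmsfVVV => fmsfmVV => fmsfmmV => fmsfmmm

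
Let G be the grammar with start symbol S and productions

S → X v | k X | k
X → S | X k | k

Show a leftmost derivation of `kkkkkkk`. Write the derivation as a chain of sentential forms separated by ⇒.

S ⇒ kX   [S → k X]
kX ⇒ kXk   [X → X k]
kXk ⇒ kXkk   [X → X k]
kXkk ⇒ kXkkk   [X → X k]
kXkkk ⇒ kXkkkk   [X → X k]
kXkkkk ⇒ kXkkkkk   [X → X k]
kXkkkkk ⇒ kSkkkkk   [X → S]
kSkkkkk ⇒ kkkkkkk   [S → k]

S ⇒ kX ⇒ kXk ⇒ kXkk ⇒ kXkkk ⇒ kXkkkk ⇒ kXkkkkk ⇒ kSkkkkk ⇒ kkkkkkk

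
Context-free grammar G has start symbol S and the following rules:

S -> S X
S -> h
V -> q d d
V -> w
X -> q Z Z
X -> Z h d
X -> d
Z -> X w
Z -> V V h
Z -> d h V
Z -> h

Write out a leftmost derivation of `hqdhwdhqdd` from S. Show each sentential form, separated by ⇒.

S ⇒ SX ⇒ hX ⇒ hqZZ ⇒ hqdhVZ ⇒ hqdhwZ ⇒ hqdhwdhV ⇒ hqdhwdhqdd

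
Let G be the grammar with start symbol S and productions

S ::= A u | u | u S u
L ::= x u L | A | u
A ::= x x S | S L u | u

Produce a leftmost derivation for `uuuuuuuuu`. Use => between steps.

S => uSu => uuSuu => uuuSuuu => uuuuSuuuu => uuuuuuuuu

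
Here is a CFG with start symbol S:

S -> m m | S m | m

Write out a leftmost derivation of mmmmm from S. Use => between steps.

S => Sm => Smm => Smmm => mmmmm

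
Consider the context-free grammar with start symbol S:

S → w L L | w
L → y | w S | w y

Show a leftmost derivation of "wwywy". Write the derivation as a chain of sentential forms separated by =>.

S => wLL => wwyL => wwywy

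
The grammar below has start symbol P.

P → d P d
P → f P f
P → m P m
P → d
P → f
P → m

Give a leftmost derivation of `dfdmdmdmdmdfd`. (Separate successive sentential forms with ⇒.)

P ⇒ dPd ⇒ dfPfd ⇒ dfdPdfd ⇒ dfdmPmdfd ⇒ dfdmdPdmdfd ⇒ dfdmdmPmdmdfd ⇒ dfdmdmdmdmdfd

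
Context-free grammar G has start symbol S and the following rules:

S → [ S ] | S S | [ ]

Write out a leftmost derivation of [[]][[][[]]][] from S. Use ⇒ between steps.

S⇒SS⇒[S]S⇒[[]]S⇒[[]]SS⇒[[]][S]S⇒[[]][SS]S⇒[[]][[]S]S⇒[[]][[][S]]S⇒[[]][[][[]]]S⇒[[]][[][[]]][]

S ⇒ SS   [S → S S]
SS ⇒ [S]S   [S → [ S ]]
[S]S ⇒ [[]]S   [S → [ ]]
[[]]S ⇒ [[]]SS   [S → S S]
[[]]SS ⇒ [[]][S]S   [S → [ S ]]
[[]][S]S ⇒ [[]][SS]S   [S → S S]
[[]][SS]S ⇒ [[]][[]S]S   [S → [ ]]
[[]][[]S]S ⇒ [[]][[][S]]S   [S → [ S ]]
[[]][[][S]]S ⇒ [[]][[][[]]]S   [S → [ ]]
[[]][[][[]]]S ⇒ [[]][[][[]]][]   [S → [ ]]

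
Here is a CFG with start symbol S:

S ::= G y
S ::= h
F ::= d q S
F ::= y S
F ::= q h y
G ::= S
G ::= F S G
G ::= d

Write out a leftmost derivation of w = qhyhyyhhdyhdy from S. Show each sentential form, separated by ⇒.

S⇒Gy⇒FSGy⇒qhySGy⇒qhyhGy⇒qhyhFSGy⇒qhyhySSGy⇒qhyhyGySGy⇒qhyhyFSGySGy⇒qhyhyySSGySGy⇒qhyhyyhSGySGy⇒qhyhyyhhGySGy⇒qhyhyyhhdySGy⇒qhyhyyhhdyhGy⇒qhyhyyhhdyhdy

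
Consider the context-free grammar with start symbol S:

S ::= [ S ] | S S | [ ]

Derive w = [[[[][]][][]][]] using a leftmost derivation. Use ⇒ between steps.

S ⇒ [S] ⇒ [SS] ⇒ [[S]S] ⇒ [[SS]S] ⇒ [[SSS]S] ⇒ [[[S]SS]S] ⇒ [[[SS]SS]S] ⇒ [[[[]S]SS]S] ⇒ [[[[][]]SS]S] ⇒ [[[[][]][]S]S] ⇒ [[[[][]][][]]S] ⇒ [[[[][]][][]][]]

S ⇒ [S]   [S ::= [ S ]]
[S] ⇒ [SS]   [S ::= S S]
[SS] ⇒ [[S]S]   [S ::= [ S ]]
[[S]S] ⇒ [[SS]S]   [S ::= S S]
[[SS]S] ⇒ [[SSS]S]   [S ::= S S]
[[SSS]S] ⇒ [[[S]SS]S]   [S ::= [ S ]]
[[[S]SS]S] ⇒ [[[SS]SS]S]   [S ::= S S]
[[[SS]SS]S] ⇒ [[[[]S]SS]S]   [S ::= [ ]]
[[[[]S]SS]S] ⇒ [[[[][]]SS]S]   [S ::= [ ]]
[[[[][]]SS]S] ⇒ [[[[][]][]S]S]   [S ::= [ ]]
[[[[][]][]S]S] ⇒ [[[[][]][][]]S]   [S ::= [ ]]
[[[[][]][][]]S] ⇒ [[[[][]][][]][]]   [S ::= [ ]]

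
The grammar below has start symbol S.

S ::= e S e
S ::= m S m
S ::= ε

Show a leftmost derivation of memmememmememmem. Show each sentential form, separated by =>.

S => mSm => meSem => memSmem => memmSmmem => memmeSemmem => memmemSmemmem => memmemeSememmem => memmememSmememmem => memmememmememmem

S => mSm   [S ::= m S m]
mSm => meSem   [S ::= e S e]
meSem => memSmem   [S ::= m S m]
memSmem => memmSmmem   [S ::= m S m]
memmSmmem => memmeSemmem   [S ::= e S e]
memmeSemmem => memmemSmemmem   [S ::= m S m]
memmemSmemmem => memmemeSememmem   [S ::= e S e]
memmemeSememmem => memmememSmememmem   [S ::= m S m]
memmememSmememmem => memmememmememmem   [S ::= ε]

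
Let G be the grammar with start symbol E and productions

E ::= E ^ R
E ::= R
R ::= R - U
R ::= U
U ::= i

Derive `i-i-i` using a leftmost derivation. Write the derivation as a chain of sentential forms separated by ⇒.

E ⇒ R   [E ::= R]
R ⇒ R-U   [R ::= R - U]
R-U ⇒ R-U-U   [R ::= R - U]
R-U-U ⇒ U-U-U   [R ::= U]
U-U-U ⇒ i-U-U   [U ::= i]
i-U-U ⇒ i-i-U   [U ::= i]
i-i-U ⇒ i-i-i   [U ::= i]

E ⇒ R ⇒ R-U ⇒ R-U-U ⇒ U-U-U ⇒ i-U-U ⇒ i-i-U ⇒ i-i-i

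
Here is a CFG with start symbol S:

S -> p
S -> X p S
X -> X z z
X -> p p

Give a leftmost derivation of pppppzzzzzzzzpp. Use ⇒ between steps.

S ⇒ XpS   [S -> X p S]
XpS ⇒ pppS   [X -> p p]
pppS ⇒ pppXpS   [S -> X p S]
pppXpS ⇒ pppXzzpS   [X -> X z z]
pppXzzpS ⇒ pppXzzzzpS   [X -> X z z]
pppXzzzzpS ⇒ pppXzzzzzzpS   [X -> X z z]
pppXzzzzzzpS ⇒ pppXzzzzzzzzpS   [X -> X z z]
pppXzzzzzzzzpS ⇒ pppppzzzzzzzzpS   [X -> p p]
pppppzzzzzzzzpS ⇒ pppppzzzzzzzzpp   [S -> p]

S ⇒ XpS ⇒ pppS ⇒ pppXpS ⇒ pppXzzpS ⇒ pppXzzzzpS ⇒ pppXzzzzzzpS ⇒ pppXzzzzzzzzpS ⇒ pppppzzzzzzzzpS ⇒ pppppzzzzzzzzpp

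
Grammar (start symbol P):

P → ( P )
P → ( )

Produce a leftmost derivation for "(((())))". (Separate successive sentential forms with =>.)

P=>(P)=>((P))=>(((P)))=>(((())))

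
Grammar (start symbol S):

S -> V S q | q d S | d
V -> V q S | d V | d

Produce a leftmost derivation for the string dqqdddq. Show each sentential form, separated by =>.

S=>VSq=>VqSSq=>dqSSq=>dqqdSSq=>dqqddSq=>dqqdddq

S => VSq   [S -> V S q]
VSq => VqSSq   [V -> V q S]
VqSSq => dqSSq   [V -> d]
dqSSq => dqqdSSq   [S -> q d S]
dqqdSSq => dqqddSq   [S -> d]
dqqddSq => dqqdddq   [S -> d]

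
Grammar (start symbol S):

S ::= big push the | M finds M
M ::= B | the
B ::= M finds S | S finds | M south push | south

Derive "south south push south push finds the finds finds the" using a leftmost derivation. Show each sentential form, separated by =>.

S => M finds M => B finds M => S finds finds M => M finds M finds finds M => B finds M finds finds M => M south push finds M finds finds M => B south push finds M finds finds M => M south push south push finds M finds finds M => B south push south push finds M finds finds M => south south push south push finds M finds finds M => south south push south push finds the finds finds M => south south push south push finds the finds finds the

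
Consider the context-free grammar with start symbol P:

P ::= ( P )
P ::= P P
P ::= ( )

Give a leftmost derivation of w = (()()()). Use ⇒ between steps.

P ⇒ (P)   [P ::= ( P )]
(P) ⇒ (PP)   [P ::= P P]
(PP) ⇒ (PPP)   [P ::= P P]
(PPP) ⇒ (()PP)   [P ::= ( )]
(()PP) ⇒ (()()P)   [P ::= ( )]
(()()P) ⇒ (()()())   [P ::= ( )]

P⇒(P)⇒(PP)⇒(PPP)⇒(()PP)⇒(()()P)⇒(()()())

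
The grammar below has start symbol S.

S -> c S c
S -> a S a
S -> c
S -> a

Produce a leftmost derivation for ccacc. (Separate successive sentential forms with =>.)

S => cSc   [S -> c S c]
cSc => ccScc   [S -> c S c]
ccScc => ccacc   [S -> a]

S => cSc => ccScc => ccacc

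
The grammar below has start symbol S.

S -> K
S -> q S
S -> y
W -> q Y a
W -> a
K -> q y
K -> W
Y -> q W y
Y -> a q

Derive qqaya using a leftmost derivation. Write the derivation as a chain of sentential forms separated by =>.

S => K   [S -> K]
K => W   [K -> W]
W => qYa   [W -> q Y a]
qYa => qqWya   [Y -> q W y]
qqWya => qqaya   [W -> a]

S => K => W => qYa => qqWya => qqaya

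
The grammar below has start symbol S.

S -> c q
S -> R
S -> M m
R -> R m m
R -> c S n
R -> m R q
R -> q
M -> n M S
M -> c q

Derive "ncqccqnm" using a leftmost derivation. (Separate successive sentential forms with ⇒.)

S ⇒ Mm ⇒ nMSm ⇒ ncqSm ⇒ ncqRm ⇒ ncqcSnm ⇒ ncqccqnm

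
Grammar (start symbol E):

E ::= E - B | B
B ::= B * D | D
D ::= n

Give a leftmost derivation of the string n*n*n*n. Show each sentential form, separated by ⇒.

E ⇒ B   [E ::= B]
B ⇒ B*D   [B ::= B * D]
B*D ⇒ B*D*D   [B ::= B * D]
B*D*D ⇒ B*D*D*D   [B ::= B * D]
B*D*D*D ⇒ D*D*D*D   [B ::= D]
D*D*D*D ⇒ n*D*D*D   [D ::= n]
n*D*D*D ⇒ n*n*D*D   [D ::= n]
n*n*D*D ⇒ n*n*n*D   [D ::= n]
n*n*n*D ⇒ n*n*n*n   [D ::= n]

E ⇒ B ⇒ B*D ⇒ B*D*D ⇒ B*D*D*D ⇒ D*D*D*D ⇒ n*D*D*D ⇒ n*n*D*D ⇒ n*n*n*D ⇒ n*n*n*n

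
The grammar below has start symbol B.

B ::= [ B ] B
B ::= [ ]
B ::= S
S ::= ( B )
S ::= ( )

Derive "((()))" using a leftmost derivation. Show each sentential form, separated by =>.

B => S   [B ::= S]
S => (B)   [S ::= ( B )]
(B) => (S)   [B ::= S]
(S) => ((B))   [S ::= ( B )]
((B)) => ((S))   [B ::= S]
((S)) => ((()))   [S ::= ( )]

B => S => (B) => (S) => ((B)) => ((S)) => ((()))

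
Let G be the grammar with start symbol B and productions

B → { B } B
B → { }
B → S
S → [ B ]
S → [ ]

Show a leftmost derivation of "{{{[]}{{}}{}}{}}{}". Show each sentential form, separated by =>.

B => {B}B => {{B}B}B => {{{B}B}B}B => {{{S}B}B}B => {{{[]}B}B}B => {{{[]}{B}B}B}B => {{{[]}{{}}B}B}B => {{{[]}{{}}{}}B}B => {{{[]}{{}}{}}{}}B => {{{[]}{{}}{}}{}}{}

B => {B}B   [B → { B } B]
{B}B => {{B}B}B   [B → { B } B]
{{B}B}B => {{{B}B}B}B   [B → { B } B]
{{{B}B}B}B => {{{S}B}B}B   [B → S]
{{{S}B}B}B => {{{[]}B}B}B   [S → [ ]]
{{{[]}B}B}B => {{{[]}{B}B}B}B   [B → { B } B]
{{{[]}{B}B}B}B => {{{[]}{{}}B}B}B   [B → { }]
{{{[]}{{}}B}B}B => {{{[]}{{}}{}}B}B   [B → { }]
{{{[]}{{}}{}}B}B => {{{[]}{{}}{}}{}}B   [B → { }]
{{{[]}{{}}{}}{}}B => {{{[]}{{}}{}}{}}{}   [B → { }]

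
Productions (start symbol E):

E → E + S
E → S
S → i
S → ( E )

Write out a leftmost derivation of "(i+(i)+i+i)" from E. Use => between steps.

E => S   [E → S]
S => (E)   [S → ( E )]
(E) => (E+S)   [E → E + S]
(E+S) => (E+S+S)   [E → E + S]
(E+S+S) => (E+S+S+S)   [E → E + S]
(E+S+S+S) => (S+S+S+S)   [E → S]
(S+S+S+S) => (i+S+S+S)   [S → i]
(i+S+S+S) => (i+(E)+S+S)   [S → ( E )]
(i+(E)+S+S) => (i+(S)+S+S)   [E → S]
(i+(S)+S+S) => (i+(i)+S+S)   [S → i]
(i+(i)+S+S) => (i+(i)+i+S)   [S → i]
(i+(i)+i+S) => (i+(i)+i+i)   [S → i]

E=>S=>(E)=>(E+S)=>(E+S+S)=>(E+S+S+S)=>(S+S+S+S)=>(i+S+S+S)=>(i+(E)+S+S)=>(i+(S)+S+S)=>(i+(i)+S+S)=>(i+(i)+i+S)=>(i+(i)+i+i)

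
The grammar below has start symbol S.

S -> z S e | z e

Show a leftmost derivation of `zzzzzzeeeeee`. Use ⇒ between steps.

S⇒zSe⇒zzSee⇒zzzSeee⇒zzzzSeeee⇒zzzzzSeeeee⇒zzzzzzeeeeee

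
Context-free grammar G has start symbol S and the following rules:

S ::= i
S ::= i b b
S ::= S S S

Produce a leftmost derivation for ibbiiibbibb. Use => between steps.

S => SSS   [S ::= S S S]
SSS => SSSSS   [S ::= S S S]
SSSSS => ibbSSSS   [S ::= i b b]
ibbSSSS => ibbiSSS   [S ::= i]
ibbiSSS => ibbiiSS   [S ::= i]
ibbiiSS => ibbiiibbS   [S ::= i b b]
ibbiiibbS => ibbiiibbibb   [S ::= i b b]

S => SSS => SSSSS => ibbSSSS => ibbiSSS => ibbiiSS => ibbiiibbS => ibbiiibbibb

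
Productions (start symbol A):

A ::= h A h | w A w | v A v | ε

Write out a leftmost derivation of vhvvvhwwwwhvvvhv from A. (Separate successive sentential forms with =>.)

A => vAv => vhAhv => vhvAvhv => vhvvAvvhv => vhvvvAvvvhv => vhvvvhAhvvvhv => vhvvvhwAwhvvvhv => vhvvvhwwAwwhvvvhv => vhvvvhwwwwhvvvhv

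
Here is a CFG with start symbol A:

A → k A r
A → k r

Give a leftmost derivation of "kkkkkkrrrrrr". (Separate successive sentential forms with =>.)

A => kAr   [A → k A r]
kAr => kkArr   [A → k A r]
kkArr => kkkArrr   [A → k A r]
kkkArrr => kkkkArrrr   [A → k A r]
kkkkArrrr => kkkkkArrrrr   [A → k A r]
kkkkkArrrrr => kkkkkkrrrrrr   [A → k r]

A => kAr => kkArr => kkkArrr => kkkkArrrr => kkkkkArrrrr => kkkkkkrrrrrr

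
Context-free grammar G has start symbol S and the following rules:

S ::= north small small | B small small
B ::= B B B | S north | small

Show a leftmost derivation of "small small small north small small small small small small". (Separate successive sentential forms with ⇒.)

S ⇒ B small small ⇒ B B B small small ⇒ B B B B B small small ⇒ S north B B B B small small ⇒ B small small north B B B B small small ⇒ small small small north B B B B small small ⇒ small small small north small B B B small small ⇒ small small small north small small B B small small ⇒ small small small north small small small B small small ⇒ small small small north small small small small small small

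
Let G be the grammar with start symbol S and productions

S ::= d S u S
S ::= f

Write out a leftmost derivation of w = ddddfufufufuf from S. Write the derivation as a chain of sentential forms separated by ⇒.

S ⇒ dSuS   [S ::= d S u S]
dSuS ⇒ ddSuSuS   [S ::= d S u S]
ddSuSuS ⇒ dddSuSuSuS   [S ::= d S u S]
dddSuSuSuS ⇒ ddddSuSuSuSuS   [S ::= d S u S]
ddddSuSuSuSuS ⇒ ddddfuSuSuSuS   [S ::= f]
ddddfuSuSuSuS ⇒ ddddfufuSuSuS   [S ::= f]
ddddfufuSuSuS ⇒ ddddfufufuSuS   [S ::= f]
ddddfufufuSuS ⇒ ddddfufufufuS   [S ::= f]
ddddfufufufuS ⇒ ddddfufufufuf   [S ::= f]

S⇒dSuS⇒ddSuSuS⇒dddSuSuSuS⇒ddddSuSuSuSuS⇒ddddfuSuSuSuS⇒ddddfufuSuSuS⇒ddddfufufuSuS⇒ddddfufufufuS⇒ddddfufufufuf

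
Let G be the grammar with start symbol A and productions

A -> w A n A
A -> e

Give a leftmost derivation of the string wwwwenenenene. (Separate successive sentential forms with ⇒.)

A ⇒ wAnA ⇒ wwAnAnA ⇒ wwwAnAnAnA ⇒ wwwwAnAnAnAnA ⇒ wwwwenAnAnAnA ⇒ wwwwenenAnAnA ⇒ wwwwenenenAnA ⇒ wwwwenenenenA ⇒ wwwwenenenene

A ⇒ wAnA   [A -> w A n A]
wAnA ⇒ wwAnAnA   [A -> w A n A]
wwAnAnA ⇒ wwwAnAnAnA   [A -> w A n A]
wwwAnAnAnA ⇒ wwwwAnAnAnAnA   [A -> w A n A]
wwwwAnAnAnAnA ⇒ wwwwenAnAnAnA   [A -> e]
wwwwenAnAnAnA ⇒ wwwwenenAnAnA   [A -> e]
wwwwenenAnAnA ⇒ wwwwenenenAnA   [A -> e]
wwwwenenenAnA ⇒ wwwwenenenenA   [A -> e]
wwwwenenenenA ⇒ wwwwenenenene   [A -> e]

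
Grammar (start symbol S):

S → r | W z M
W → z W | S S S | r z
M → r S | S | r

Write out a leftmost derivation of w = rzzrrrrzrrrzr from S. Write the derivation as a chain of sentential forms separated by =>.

S => WzM => SSSzM => WzMSSzM => SSSzMSSzM => WzMSSzMSSzM => rzzMSSzMSSzM => rzzrSSSzMSSzM => rzzrrSSzMSSzM => rzzrrrSzMSSzM => rzzrrrrzMSSzM => rzzrrrrzrSSzM => rzzrrrrzrrSzM => rzzrrrrzrrrzM => rzzrrrrzrrrzr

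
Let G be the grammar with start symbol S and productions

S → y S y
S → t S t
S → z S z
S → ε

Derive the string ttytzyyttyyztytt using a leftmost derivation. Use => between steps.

S => tSt => ttStt => ttySytt => ttytStytt => ttytzSztytt => ttytzySyztytt => ttytzyySyyztytt => ttytzyytStyyztytt => ttytzyyttyyztytt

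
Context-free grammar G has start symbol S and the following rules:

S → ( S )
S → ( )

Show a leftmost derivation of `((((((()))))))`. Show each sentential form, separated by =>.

S => (S)   [S → ( S )]
(S) => ((S))   [S → ( S )]
((S)) => (((S)))   [S → ( S )]
(((S))) => ((((S))))   [S → ( S )]
((((S)))) => (((((S)))))   [S → ( S )]
(((((S))))) => ((((((S))))))   [S → ( S )]
((((((S)))))) => ((((((()))))))   [S → ( )]

S=>(S)=>((S))=>(((S)))=>((((S))))=>(((((S)))))=>((((((S))))))=>((((((()))))))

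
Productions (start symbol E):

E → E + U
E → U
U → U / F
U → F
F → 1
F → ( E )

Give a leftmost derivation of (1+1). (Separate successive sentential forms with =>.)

E=>U=>F=>(E)=>(E+U)=>(U+U)=>(F+U)=>(1+U)=>(1+F)=>(1+1)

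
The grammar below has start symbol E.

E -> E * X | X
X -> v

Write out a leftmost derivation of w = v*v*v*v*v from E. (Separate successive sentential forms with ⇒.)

E⇒E*X⇒E*X*X⇒E*X*X*X⇒E*X*X*X*X⇒X*X*X*X*X⇒v*X*X*X*X⇒v*v*X*X*X⇒v*v*v*X*X⇒v*v*v*v*X⇒v*v*v*v*v

E ⇒ E*X   [E -> E * X]
E*X ⇒ E*X*X   [E -> E * X]
E*X*X ⇒ E*X*X*X   [E -> E * X]
E*X*X*X ⇒ E*X*X*X*X   [E -> E * X]
E*X*X*X*X ⇒ X*X*X*X*X   [E -> X]
X*X*X*X*X ⇒ v*X*X*X*X   [X -> v]
v*X*X*X*X ⇒ v*v*X*X*X   [X -> v]
v*v*X*X*X ⇒ v*v*v*X*X   [X -> v]
v*v*v*X*X ⇒ v*v*v*v*X   [X -> v]
v*v*v*v*X ⇒ v*v*v*v*v   [X -> v]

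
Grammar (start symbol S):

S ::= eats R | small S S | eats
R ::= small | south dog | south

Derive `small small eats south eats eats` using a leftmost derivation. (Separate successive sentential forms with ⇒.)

S ⇒ small S S   [S ::= small S S]
small S S ⇒ small small S S S   [S ::= small S S]
small small S S S ⇒ small small eats R S S   [S ::= eats R]
small small eats R S S ⇒ small small eats south S S   [R ::= south]
small small eats south S S ⇒ small small eats south eats S   [S ::= eats]
small small eats south eats S ⇒ small small eats south eats eats   [S ::= eats]

S ⇒ small S S ⇒ small small S S S ⇒ small small eats R S S ⇒ small small eats south S S ⇒ small small eats south eats S ⇒ small small eats south eats eats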